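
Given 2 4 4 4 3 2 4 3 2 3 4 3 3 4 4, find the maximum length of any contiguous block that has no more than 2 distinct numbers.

add 2: window [2] (1 distinct), len 1
add 4: window [2, 4] (2 distinct), len 2
add 4: window [2, 4, 4] (2 distinct), len 3
add 4: window [2, 4, 4, 4] (2 distinct), len 4
add 3: window [4, 4, 4, 3] (2 distinct), len 4
add 2: window [3, 2] (2 distinct), len 2
add 4: window [2, 4] (2 distinct), len 2
add 3: window [4, 3] (2 distinct), len 2
add 2: window [3, 2] (2 distinct), len 2
add 3: window [3, 2, 3] (2 distinct), len 3
add 4: window [3, 4] (2 distinct), len 2
add 3: window [3, 4, 3] (2 distinct), len 3
add 3: window [3, 4, 3, 3] (2 distinct), len 4
add 4: window [3, 4, 3, 3, 4] (2 distinct), len 5
add 4: window [3, 4, 3, 3, 4, 4] (2 distinct), len 6
Longest length with ≤2 distinct: 6.

6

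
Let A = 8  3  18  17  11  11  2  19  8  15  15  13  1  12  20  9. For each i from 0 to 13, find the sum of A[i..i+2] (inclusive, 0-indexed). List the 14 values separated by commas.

(8, 3, 18) → sum 29
(3, 18, 17) → sum 38
(18, 17, 11) → sum 46
(17, 11, 11) → sum 39
(11, 11, 2) → sum 24
(11, 2, 19) → sum 32
(2, 19, 8) → sum 29
(19, 8, 15) → sum 42
(8, 15, 15) → sum 38
(15, 15, 13) → sum 43
(15, 13, 1) → sum 29
(13, 1, 12) → sum 26
(1, 12, 20) → sum 33
(12, 20, 9) → sum 41

29, 38, 46, 39, 24, 32, 29, 42, 38, 43, 29, 26, 33, 41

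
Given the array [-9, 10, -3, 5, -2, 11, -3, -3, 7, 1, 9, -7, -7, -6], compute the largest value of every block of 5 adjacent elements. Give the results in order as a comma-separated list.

10, 11, 11, 11, 11, 11, 9, 9, 9, 9

(-9, 10, -3, 5, -2) → max 10
(10, -3, 5, -2, 11) → max 11
(-3, 5, -2, 11, -3) → max 11
(5, -2, 11, -3, -3) → max 11
(-2, 11, -3, -3, 7) → max 11
(11, -3, -3, 7, 1) → max 11
(-3, -3, 7, 1, 9) → max 9
(-3, 7, 1, 9, -7) → max 9
(7, 1, 9, -7, -7) → max 9
(1, 9, -7, -7, -6) → max 9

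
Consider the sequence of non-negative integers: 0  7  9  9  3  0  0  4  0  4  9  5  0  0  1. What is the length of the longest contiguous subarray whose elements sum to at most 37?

Extend to the right; shrink from the left whenever the sum exceeds 37:
add 0: [0] sum 0, len 1
add 7: [0, 7] sum 7, len 2
add 9: [0, 7, 9] sum 16, len 3
add 9: [0, 7, 9, 9] sum 25, len 4
add 3: [0, 7, 9, 9, 3] sum 28, len 5
add 0: [0, 7, 9, 9, 3, 0] sum 28, len 6
add 0: [0, 7, 9, 9, 3, 0, 0] sum 28, len 7
add 4: [0, 7, 9, 9, 3, 0, 0, 4] sum 32, len 8
add 0: [0, 7, 9, 9, 3, 0, 0, 4, 0] sum 32, len 9
add 4: [0, 7, 9, 9, 3, 0, 0, 4, 0, 4] sum 36, len 10
add 9: [9, 3, 0, 0, 4, 0, 4, 9] sum 29, len 8
add 5: [9, 3, 0, 0, 4, 0, 4, 9, 5] sum 34, len 9
add 0: [9, 3, 0, 0, 4, 0, 4, 9, 5, 0] sum 34, len 10
add 0: [9, 3, 0, 0, 4, 0, 4, 9, 5, 0, 0] sum 34, len 11
add 1: [9, 3, 0, 0, 4, 0, 4, 9, 5, 0, 0, 1] sum 35, len 12
Longest length seen: 12.

12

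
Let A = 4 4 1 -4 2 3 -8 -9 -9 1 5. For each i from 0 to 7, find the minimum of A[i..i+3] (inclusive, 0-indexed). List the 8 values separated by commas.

-4, -4, -4, -8, -9, -9, -9, -9

4 4 1 -4 → min -4
4 1 -4 2 → min -4
1 -4 2 3 → min -4
-4 2 3 -8 → min -8
2 3 -8 -9 → min -9
3 -8 -9 -9 → min -9
-8 -9 -9 1 → min -9
-9 -9 1 5 → min -9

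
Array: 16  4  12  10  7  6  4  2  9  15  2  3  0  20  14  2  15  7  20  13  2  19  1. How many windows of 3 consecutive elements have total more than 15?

18

16 4 12 → sum 32  > 15 ✓
4 12 10 → sum 26  > 15 ✓
12 10 7 → sum 29  > 15 ✓
10 7 6 → sum 23  > 15 ✓
7 6 4 → sum 17  > 15 ✓
6 4 2 → sum 12
4 2 9 → sum 15
2 9 15 → sum 26  > 15 ✓
9 15 2 → sum 26  > 15 ✓
15 2 3 → sum 20  > 15 ✓
2 3 0 → sum 5
3 0 20 → sum 23  > 15 ✓
0 20 14 → sum 34  > 15 ✓
20 14 2 → sum 36  > 15 ✓
14 2 15 → sum 31  > 15 ✓
2 15 7 → sum 24  > 15 ✓
15 7 20 → sum 42  > 15 ✓
7 20 13 → sum 40  > 15 ✓
20 13 2 → sum 35  > 15 ✓
13 2 19 → sum 34  > 15 ✓
2 19 1 → sum 22  > 15 ✓
18 windows satisfy the condition.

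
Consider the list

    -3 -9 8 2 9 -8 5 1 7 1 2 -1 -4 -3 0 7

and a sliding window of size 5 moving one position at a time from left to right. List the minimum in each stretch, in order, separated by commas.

(-3, -9, 8, 2, 9) → min -9
(-9, 8, 2, 9, -8) → min -9
(8, 2, 9, -8, 5) → min -8
(2, 9, -8, 5, 1) → min -8
(9, -8, 5, 1, 7) → min -8
(-8, 5, 1, 7, 1) → min -8
(5, 1, 7, 1, 2) → min 1
(1, 7, 1, 2, -1) → min -1
(7, 1, 2, -1, -4) → min -4
(1, 2, -1, -4, -3) → min -4
(2, -1, -4, -3, 0) → min -4
(-1, -4, -3, 0, 7) → min -4

-9, -9, -8, -8, -8, -8, 1, -1, -4, -4, -4, -4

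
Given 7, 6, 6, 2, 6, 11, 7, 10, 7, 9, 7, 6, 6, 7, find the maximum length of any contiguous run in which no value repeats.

add 7: [7] len 1
add 6: [7, 6] len 2
add 6 (repeat 6, move left end past it): [6] len 1
add 2: [6, 2] len 2
add 6 (repeat 6, move left end past it): [2, 6] len 2
add 11: [2, 6, 11] len 3
add 7: [2, 6, 11, 7] len 4
add 10: [2, 6, 11, 7, 10] len 5
add 7 (repeat 7, move left end past it): [10, 7] len 2
add 9: [10, 7, 9] len 3
add 7 (repeat 7, move left end past it): [9, 7] len 2
add 6: [9, 7, 6] len 3
add 6 (repeat 6, move left end past it): [6] len 1
add 7: [6, 7] len 2
Longest all-distinct length: 5.

5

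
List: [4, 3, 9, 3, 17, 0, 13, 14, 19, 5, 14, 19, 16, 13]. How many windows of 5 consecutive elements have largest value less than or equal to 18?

4

(4, 3, 9, 3, 17) → max 17  ≤ 18 ✓
(3, 9, 3, 17, 0) → max 17  ≤ 18 ✓
(9, 3, 17, 0, 13) → max 17  ≤ 18 ✓
(3, 17, 0, 13, 14) → max 17  ≤ 18 ✓
(17, 0, 13, 14, 19) → max 19
(0, 13, 14, 19, 5) → max 19
(13, 14, 19, 5, 14) → max 19
(14, 19, 5, 14, 19) → max 19
(19, 5, 14, 19, 16) → max 19
(5, 14, 19, 16, 13) → max 19
4 windows satisfy the condition.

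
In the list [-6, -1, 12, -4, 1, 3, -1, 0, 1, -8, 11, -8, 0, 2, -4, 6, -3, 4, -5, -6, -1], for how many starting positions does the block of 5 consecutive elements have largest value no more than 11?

14

(-6, -1, 12, -4, 1) → max 12
(-1, 12, -4, 1, 3) → max 12
(12, -4, 1, 3, -1) → max 12
(-4, 1, 3, -1, 0) → max 3  ≤ 11 ✓
(1, 3, -1, 0, 1) → max 3  ≤ 11 ✓
(3, -1, 0, 1, -8) → max 3  ≤ 11 ✓
(-1, 0, 1, -8, 11) → max 11  ≤ 11 ✓
(0, 1, -8, 11, -8) → max 11  ≤ 11 ✓
(1, -8, 11, -8, 0) → max 11  ≤ 11 ✓
(-8, 11, -8, 0, 2) → max 11  ≤ 11 ✓
(11, -8, 0, 2, -4) → max 11  ≤ 11 ✓
(-8, 0, 2, -4, 6) → max 6  ≤ 11 ✓
(0, 2, -4, 6, -3) → max 6  ≤ 11 ✓
(2, -4, 6, -3, 4) → max 6  ≤ 11 ✓
(-4, 6, -3, 4, -5) → max 6  ≤ 11 ✓
(6, -3, 4, -5, -6) → max 6  ≤ 11 ✓
(-3, 4, -5, -6, -1) → max 4  ≤ 11 ✓
14 windows satisfy the condition.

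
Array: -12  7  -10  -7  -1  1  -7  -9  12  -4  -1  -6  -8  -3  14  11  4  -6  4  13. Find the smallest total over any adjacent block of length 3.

(-12, 7, -10) → sum -15
(7, -10, -7) → sum -10
(-10, -7, -1) → sum -18
(-7, -1, 1) → sum -7
(-1, 1, -7) → sum -7
(1, -7, -9) → sum -15
(-7, -9, 12) → sum -4
(-9, 12, -4) → sum -1
(12, -4, -1) → sum 7
(-4, -1, -6) → sum -11
(-1, -6, -8) → sum -15
(-6, -8, -3) → sum -17
(-8, -3, 14) → sum 3
(-3, 14, 11) → sum 22
(14, 11, 4) → sum 29
(11, 4, -6) → sum 9
(4, -6, 4) → sum 2
(-6, 4, 13) → sum 11
Smallest of these is -18.

-18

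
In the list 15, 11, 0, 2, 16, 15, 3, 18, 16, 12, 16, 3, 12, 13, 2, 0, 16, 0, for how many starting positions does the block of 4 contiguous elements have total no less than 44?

[15, 11, 0, 2] → sum 28
[11, 0, 2, 16] → sum 29
[0, 2, 16, 15] → sum 33
[2, 16, 15, 3] → sum 36
[16, 15, 3, 18] → sum 52  ≥ 44 ✓
[15, 3, 18, 16] → sum 52  ≥ 44 ✓
[3, 18, 16, 12] → sum 49  ≥ 44 ✓
[18, 16, 12, 16] → sum 62  ≥ 44 ✓
[16, 12, 16, 3] → sum 47  ≥ 44 ✓
[12, 16, 3, 12] → sum 43
[16, 3, 12, 13] → sum 44  ≥ 44 ✓
[3, 12, 13, 2] → sum 30
[12, 13, 2, 0] → sum 27
[13, 2, 0, 16] → sum 31
[2, 0, 16, 0] → sum 18
6 windows satisfy the condition.

6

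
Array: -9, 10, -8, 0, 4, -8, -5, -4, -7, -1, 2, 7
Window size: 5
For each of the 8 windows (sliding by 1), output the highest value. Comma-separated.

[-9, 10, -8, 0, 4] → max 10
[10, -8, 0, 4, -8] → max 10
[-8, 0, 4, -8, -5] → max 4
[0, 4, -8, -5, -4] → max 4
[4, -8, -5, -4, -7] → max 4
[-8, -5, -4, -7, -1] → max -1
[-5, -4, -7, -1, 2] → max 2
[-4, -7, -1, 2, 7] → max 7

10, 10, 4, 4, 4, -1, 2, 7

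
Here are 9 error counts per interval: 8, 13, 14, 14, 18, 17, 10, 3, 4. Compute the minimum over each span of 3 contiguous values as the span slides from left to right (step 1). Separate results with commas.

8, 13, 14, 14, 10, 3, 3

Sliding a size-3 window across the 9 values:
(8, 13, 14) → min 8
(13, 14, 14) → min 13
(14, 14, 18) → min 14
(14, 18, 17) → min 14
(18, 17, 10) → min 10
(17, 10, 3) → min 3
(10, 3, 4) → min 3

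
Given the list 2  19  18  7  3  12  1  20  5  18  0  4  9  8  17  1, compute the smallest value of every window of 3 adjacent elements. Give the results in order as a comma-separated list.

2, 7, 3, 3, 1, 1, 1, 5, 0, 0, 0, 4, 8, 1

[2, 19, 18] → min 2
[19, 18, 7] → min 7
[18, 7, 3] → min 3
[7, 3, 12] → min 3
[3, 12, 1] → min 1
[12, 1, 20] → min 1
[1, 20, 5] → min 1
[20, 5, 18] → min 5
[5, 18, 0] → min 0
[18, 0, 4] → min 0
[0, 4, 9] → min 0
[4, 9, 8] → min 4
[9, 8, 17] → min 8
[8, 17, 1] → min 1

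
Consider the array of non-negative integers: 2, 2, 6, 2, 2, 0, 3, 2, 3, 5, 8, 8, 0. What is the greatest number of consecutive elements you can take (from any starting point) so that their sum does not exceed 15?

6

→ 2: sum 2, len 1
→ 2: sum 4, len 2
→ 6: sum 10, len 3
→ 2: sum 12, len 4
→ 2: sum 14, len 5
→ 0: sum 14, len 6
→ 3 (dropped 2): sum 15, len 6
→ 2 (dropped 2): sum 15, len 6
→ 3 (dropped 6): sum 12, len 6
→ 5 (dropped 2): sum 15, len 6
→ 8 (dropped 2, 0, 3, 2, 3): sum 13, len 2
→ 8 (dropped 5, 8): sum 8, len 1
→ 0: sum 8, len 2
Longest length seen: 6.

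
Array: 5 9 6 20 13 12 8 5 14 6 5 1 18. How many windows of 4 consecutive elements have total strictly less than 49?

5 9 6 20 → sum 40  < 49 ✓
9 6 20 13 → sum 48  < 49 ✓
6 20 13 12 → sum 51
20 13 12 8 → sum 53
13 12 8 5 → sum 38  < 49 ✓
12 8 5 14 → sum 39  < 49 ✓
8 5 14 6 → sum 33  < 49 ✓
5 14 6 5 → sum 30  < 49 ✓
14 6 5 1 → sum 26  < 49 ✓
6 5 1 18 → sum 30  < 49 ✓
8 windows satisfy the condition.

8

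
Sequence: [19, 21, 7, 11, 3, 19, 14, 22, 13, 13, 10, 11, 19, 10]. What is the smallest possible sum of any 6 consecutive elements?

75

[19, 21, 7, 11, 3, 19] → sum 80
[21, 7, 11, 3, 19, 14] → sum 75
[7, 11, 3, 19, 14, 22] → sum 76
[11, 3, 19, 14, 22, 13] → sum 82
[3, 19, 14, 22, 13, 13] → sum 84
[19, 14, 22, 13, 13, 10] → sum 91
[14, 22, 13, 13, 10, 11] → sum 83
[22, 13, 13, 10, 11, 19] → sum 88
[13, 13, 10, 11, 19, 10] → sum 76
Smallest of these is 75.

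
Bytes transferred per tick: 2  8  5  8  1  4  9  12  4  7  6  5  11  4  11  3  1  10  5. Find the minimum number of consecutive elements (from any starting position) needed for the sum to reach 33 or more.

add 2: running sum 2 < 33
add 8: running sum 10 < 33
add 5: running sum 15 < 33
add 8: running sum 23 < 33
add 1: running sum 24 < 33
add 4: running sum 28 < 33
add 9: shortest ending here [8, 5, 8, 1, 4, 9] sum 35, len 6
add 12: shortest ending here [8, 1, 4, 9, 12] sum 34, len 5
add 4: shortest ending here [8, 1, 4, 9, 12, 4] sum 38, len 6
add 7: shortest ending here [4, 9, 12, 4, 7] sum 36, len 5
add 6: shortest ending here [9, 12, 4, 7, 6] sum 38, len 5
add 5: shortest ending here [12, 4, 7, 6, 5] sum 34, len 5
add 11: shortest ending here [4, 7, 6, 5, 11] sum 33, len 5
add 4: shortest ending here [7, 6, 5, 11, 4] sum 33, len 5
add 11: shortest ending here [6, 5, 11, 4, 11] sum 37, len 5
add 3: shortest ending here [5, 11, 4, 11, 3] sum 34, len 5
add 1: shortest ending here [5, 11, 4, 11, 3, 1] sum 35, len 6
add 10: shortest ending here [11, 4, 11, 3, 1, 10] sum 40, len 6
add 5: shortest ending here [4, 11, 3, 1, 10, 5] sum 34, len 6
Shortest qualifying length: 5.

5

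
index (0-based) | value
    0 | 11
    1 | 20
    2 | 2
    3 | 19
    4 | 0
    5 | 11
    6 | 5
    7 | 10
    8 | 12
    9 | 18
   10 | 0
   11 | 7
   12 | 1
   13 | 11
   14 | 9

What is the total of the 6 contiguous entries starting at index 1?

57

Elements at indices 1..6: 20, 2, 19, 0, 11, 5
sum(20, 2, 19, 0, 11, 5) = 57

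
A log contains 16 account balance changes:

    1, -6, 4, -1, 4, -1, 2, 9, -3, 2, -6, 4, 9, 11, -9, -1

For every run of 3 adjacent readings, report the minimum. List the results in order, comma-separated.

-6, -6, -1, -1, -1, -1, -3, -3, -6, -6, -6, 4, -9, -9

(1, -6, 4) → min -6
(-6, 4, -1) → min -6
(4, -1, 4) → min -1
(-1, 4, -1) → min -1
(4, -1, 2) → min -1
(-1, 2, 9) → min -1
(2, 9, -3) → min -3
(9, -3, 2) → min -3
(-3, 2, -6) → min -6
(2, -6, 4) → min -6
(-6, 4, 9) → min -6
(4, 9, 11) → min 4
(9, 11, -9) → min -9
(11, -9, -1) → min -9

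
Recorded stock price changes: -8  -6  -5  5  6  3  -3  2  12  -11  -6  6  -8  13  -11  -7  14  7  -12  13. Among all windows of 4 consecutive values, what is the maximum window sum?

22

-8 -6 -5 5 → sum -14
-6 -5 5 6 → sum 0
-5 5 6 3 → sum 9
5 6 3 -3 → sum 11
6 3 -3 2 → sum 8
3 -3 2 12 → sum 14
-3 2 12 -11 → sum 0
2 12 -11 -6 → sum -3
12 -11 -6 6 → sum 1
-11 -6 6 -8 → sum -19
-6 6 -8 13 → sum 5
6 -8 13 -11 → sum 0
-8 13 -11 -7 → sum -13
13 -11 -7 14 → sum 9
-11 -7 14 7 → sum 3
-7 14 7 -12 → sum 2
14 7 -12 13 → sum 22
Maximum of these is 22.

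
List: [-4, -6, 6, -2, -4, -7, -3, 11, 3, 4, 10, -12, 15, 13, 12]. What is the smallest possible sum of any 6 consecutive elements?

-17

Window sums for each of the 10 positions:
-4 -6 6 -2 -4 -7 → sum -17
-6 6 -2 -4 -7 -3 → sum -16
6 -2 -4 -7 -3 11 → sum 1
-2 -4 -7 -3 11 3 → sum -2
-4 -7 -3 11 3 4 → sum 4
-7 -3 11 3 4 10 → sum 18
-3 11 3 4 10 -12 → sum 13
11 3 4 10 -12 15 → sum 31
3 4 10 -12 15 13 → sum 33
4 10 -12 15 13 12 → sum 42
Smallest of these is -17.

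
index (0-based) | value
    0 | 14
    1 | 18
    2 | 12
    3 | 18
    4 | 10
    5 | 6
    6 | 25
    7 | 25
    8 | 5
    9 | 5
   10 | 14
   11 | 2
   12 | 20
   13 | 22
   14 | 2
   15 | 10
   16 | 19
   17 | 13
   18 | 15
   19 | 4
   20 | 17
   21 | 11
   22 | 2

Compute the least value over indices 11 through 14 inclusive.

Elements at indices 11..14: 2, 20, 22, 2
min(2, 20, 22, 2) = 2

2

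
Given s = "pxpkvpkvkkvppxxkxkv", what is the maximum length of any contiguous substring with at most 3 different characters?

[p] 1 distinct, len 1
[p, x] 2 distinct, len 2
[p, x, p] 2 distinct, len 3
[p, x, p, k] 3 distinct, len 4
[p, k, v] 3 distinct, len 3
[p, k, v, p] 3 distinct, len 4
[p, k, v, p, k] 3 distinct, len 5
[p, k, v, p, k, v] 3 distinct, len 6
[p, k, v, p, k, v, k] 3 distinct, len 7
[p, k, v, p, k, v, k, k] 3 distinct, len 8
[p, k, v, p, k, v, k, k, v] 3 distinct, len 9
[p, k, v, p, k, v, k, k, v, p] 3 distinct, len 10
[p, k, v, p, k, v, k, k, v, p, p] 3 distinct, len 11
[v, p, p, x] 3 distinct, len 4
[v, p, p, x, x] 3 distinct, len 5
[p, p, x, x, k] 3 distinct, len 5
[p, p, x, x, k, x] 3 distinct, len 6
[p, p, x, x, k, x, k] 3 distinct, len 7
[x, x, k, x, k, v] 3 distinct, len 6
Longest length with ≤3 distinct: 11.

11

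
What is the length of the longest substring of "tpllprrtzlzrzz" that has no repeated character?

4

[t] len 1
[t, p] len 2
[t, p, l] len 3
[l] len 1
[l, p] len 2
[l, p, r] len 3
[r] len 1
[r, t] len 2
[r, t, z] len 3
[r, t, z, l] len 4
[l, z] len 2
[l, z, r] len 3
[r, z] len 2
[z] len 1
Longest all-distinct length: 4.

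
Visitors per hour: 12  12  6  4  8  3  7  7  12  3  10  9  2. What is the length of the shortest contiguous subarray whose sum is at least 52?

Extend right; whenever the sum reaches 52, record the length and shrink from the left:
add 12: running sum 12 < 52
add 12: running sum 24 < 52
add 6: running sum 30 < 52
add 4: running sum 34 < 52
add 8: running sum 42 < 52
add 3: running sum 45 < 52
add 7: shortest ending here [12, 12, 6, 4, 8, 3, 7] sum 52, len 7
add 7: shortest ending here [12, 12, 6, 4, 8, 3, 7, 7] sum 59, len 8
add 12: shortest ending here [12, 6, 4, 8, 3, 7, 7, 12] sum 59, len 8
add 3: shortest ending here [12, 6, 4, 8, 3, 7, 7, 12, 3] sum 62, len 9
add 10: shortest ending here [4, 8, 3, 7, 7, 12, 3, 10] sum 54, len 8
add 9: shortest ending here [8, 3, 7, 7, 12, 3, 10, 9] sum 59, len 8
add 2: shortest ending here [3, 7, 7, 12, 3, 10, 9, 2] sum 53, len 8
Shortest qualifying length: 7.

7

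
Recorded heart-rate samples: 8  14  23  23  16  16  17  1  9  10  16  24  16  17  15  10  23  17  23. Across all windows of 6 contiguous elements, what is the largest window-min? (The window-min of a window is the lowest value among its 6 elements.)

14

8 14 23 23 16 16 → min 8
14 23 23 16 16 17 → min 14
23 23 16 16 17 1 → min 1
23 16 16 17 1 9 → min 1
16 16 17 1 9 10 → min 1
16 17 1 9 10 16 → min 1
17 1 9 10 16 24 → min 1
1 9 10 16 24 16 → min 1
9 10 16 24 16 17 → min 9
10 16 24 16 17 15 → min 10
16 24 16 17 15 10 → min 10
24 16 17 15 10 23 → min 10
16 17 15 10 23 17 → min 10
17 15 10 23 17 23 → min 10
Largest of these is 14.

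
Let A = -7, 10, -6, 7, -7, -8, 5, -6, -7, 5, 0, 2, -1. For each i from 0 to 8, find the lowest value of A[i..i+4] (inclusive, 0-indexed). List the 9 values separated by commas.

-7, -8, -8, -8, -8, -8, -7, -7, -7

Sliding a size-5 window across the 13 values:
-7 10 -6 7 -7 → min -7
10 -6 7 -7 -8 → min -8
-6 7 -7 -8 5 → min -8
7 -7 -8 5 -6 → min -8
-7 -8 5 -6 -7 → min -8
-8 5 -6 -7 5 → min -8
5 -6 -7 5 0 → min -7
-6 -7 5 0 2 → min -7
-7 5 0 2 -1 → min -7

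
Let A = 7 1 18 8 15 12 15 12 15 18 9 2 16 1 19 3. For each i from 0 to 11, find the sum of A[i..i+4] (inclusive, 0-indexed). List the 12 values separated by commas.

49, 54, 68, 62, 69, 72, 69, 56, 60, 46, 47, 41

[7, 1, 18, 8, 15] → sum 49
[1, 18, 8, 15, 12] → sum 54
[18, 8, 15, 12, 15] → sum 68
[8, 15, 12, 15, 12] → sum 62
[15, 12, 15, 12, 15] → sum 69
[12, 15, 12, 15, 18] → sum 72
[15, 12, 15, 18, 9] → sum 69
[12, 15, 18, 9, 2] → sum 56
[15, 18, 9, 2, 16] → sum 60
[18, 9, 2, 16, 1] → sum 46
[9, 2, 16, 1, 19] → sum 47
[2, 16, 1, 19, 3] → sum 41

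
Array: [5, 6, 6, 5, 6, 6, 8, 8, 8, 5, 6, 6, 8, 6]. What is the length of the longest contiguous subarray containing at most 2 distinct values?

Extend right; when distinct count exceeds 2, shrink from the left:
[5] 1 distinct, len 1
[5, 6] 2 distinct, len 2
[5, 6, 6] 2 distinct, len 3
[5, 6, 6, 5] 2 distinct, len 4
[5, 6, 6, 5, 6] 2 distinct, len 5
[5, 6, 6, 5, 6, 6] 2 distinct, len 6
[6, 6, 8] 2 distinct, len 3
[6, 6, 8, 8] 2 distinct, len 4
[6, 6, 8, 8, 8] 2 distinct, len 5
[8, 8, 8, 5] 2 distinct, len 4
[5, 6] 2 distinct, len 2
[5, 6, 6] 2 distinct, len 3
[6, 6, 8] 2 distinct, len 3
[6, 6, 8, 6] 2 distinct, len 4
Longest length with ≤2 distinct: 6.

6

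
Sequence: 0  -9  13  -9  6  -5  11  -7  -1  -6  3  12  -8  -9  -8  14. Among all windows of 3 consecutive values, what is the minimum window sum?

Each size-3 window and its sum:
(0, -9, 13) → sum 4
(-9, 13, -9) → sum -5
(13, -9, 6) → sum 10
(-9, 6, -5) → sum -8
(6, -5, 11) → sum 12
(-5, 11, -7) → sum -1
(11, -7, -1) → sum 3
(-7, -1, -6) → sum -14
(-1, -6, 3) → sum -4
(-6, 3, 12) → sum 9
(3, 12, -8) → sum 7
(12, -8, -9) → sum -5
(-8, -9, -8) → sum -25
(-9, -8, 14) → sum -3
Minimum of these is -25.

-25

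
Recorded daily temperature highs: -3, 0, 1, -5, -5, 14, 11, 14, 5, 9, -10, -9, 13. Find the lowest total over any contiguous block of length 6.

(-3, 0, 1, -5, -5, 14) → sum 2
(0, 1, -5, -5, 14, 11) → sum 16
(1, -5, -5, 14, 11, 14) → sum 30
(-5, -5, 14, 11, 14, 5) → sum 34
(-5, 14, 11, 14, 5, 9) → sum 48
(14, 11, 14, 5, 9, -10) → sum 43
(11, 14, 5, 9, -10, -9) → sum 20
(14, 5, 9, -10, -9, 13) → sum 22
Lowest of these is 2.

2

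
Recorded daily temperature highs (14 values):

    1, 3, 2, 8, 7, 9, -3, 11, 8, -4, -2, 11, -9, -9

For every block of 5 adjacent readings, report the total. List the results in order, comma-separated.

21, 29, 23, 32, 32, 21, 10, 24, 4, -13

Sliding a size-5 window across the 14 values:
(1, 3, 2, 8, 7) → sum 21
(3, 2, 8, 7, 9) → sum 29
(2, 8, 7, 9, -3) → sum 23
(8, 7, 9, -3, 11) → sum 32
(7, 9, -3, 11, 8) → sum 32
(9, -3, 11, 8, -4) → sum 21
(-3, 11, 8, -4, -2) → sum 10
(11, 8, -4, -2, 11) → sum 24
(8, -4, -2, 11, -9) → sum 4
(-4, -2, 11, -9, -9) → sum -13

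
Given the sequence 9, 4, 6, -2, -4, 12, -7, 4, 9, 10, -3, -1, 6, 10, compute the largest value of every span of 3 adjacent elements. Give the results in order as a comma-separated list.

9, 6, 6, 12, 12, 12, 9, 10, 10, 10, 6, 10

(9, 4, 6) → max 9
(4, 6, -2) → max 6
(6, -2, -4) → max 6
(-2, -4, 12) → max 12
(-4, 12, -7) → max 12
(12, -7, 4) → max 12
(-7, 4, 9) → max 9
(4, 9, 10) → max 10
(9, 10, -3) → max 10
(10, -3, -1) → max 10
(-3, -1, 6) → max 6
(-1, 6, 10) → max 10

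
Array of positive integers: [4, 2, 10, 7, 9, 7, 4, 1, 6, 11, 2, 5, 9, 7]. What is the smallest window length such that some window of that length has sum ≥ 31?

4

add 4: running sum 4 < 31
add 2: running sum 6 < 31
add 10: running sum 16 < 31
add 7: running sum 23 < 31
end 4: [4, 2, 10, 7, 9] sum 32, len 5
end 5: [10, 7, 9, 7] sum 33, len 4
end 6: [10, 7, 9, 7, 4] sum 37, len 5
end 7: [10, 7, 9, 7, 4, 1] sum 38, len 6
end 8: [7, 9, 7, 4, 1, 6] sum 34, len 6
end 9: [9, 7, 4, 1, 6, 11] sum 38, len 6
end 10: [7, 4, 1, 6, 11, 2] sum 31, len 6
end 11: [7, 4, 1, 6, 11, 2, 5] sum 36, len 7
end 12: [6, 11, 2, 5, 9] sum 33, len 5
end 13: [11, 2, 5, 9, 7] sum 34, len 5
Shortest qualifying length: 4.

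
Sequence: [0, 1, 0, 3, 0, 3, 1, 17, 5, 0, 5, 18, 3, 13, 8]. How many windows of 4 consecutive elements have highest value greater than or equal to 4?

0 1 0 3 → max 3
1 0 3 0 → max 3
0 3 0 3 → max 3
3 0 3 1 → max 3
0 3 1 17 → max 17  ≥ 4 ✓
3 1 17 5 → max 17  ≥ 4 ✓
1 17 5 0 → max 17  ≥ 4 ✓
17 5 0 5 → max 17  ≥ 4 ✓
5 0 5 18 → max 18  ≥ 4 ✓
0 5 18 3 → max 18  ≥ 4 ✓
5 18 3 13 → max 18  ≥ 4 ✓
18 3 13 8 → max 18  ≥ 4 ✓
8 windows satisfy the condition.

8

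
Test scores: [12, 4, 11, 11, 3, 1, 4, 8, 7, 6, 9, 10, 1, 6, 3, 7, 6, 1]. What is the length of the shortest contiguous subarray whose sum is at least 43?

6

add 12: running sum 12 < 43
add 4: running sum 16 < 43
add 11: running sum 27 < 43
add 11: running sum 38 < 43
add 3: running sum 41 < 43
add 1: running sum 42 < 43
end 6: [12, 4, 11, 11, 3, 1, 4] sum 46, len 7
end 7: [12, 4, 11, 11, 3, 1, 4, 8] sum 54, len 8
end 8: [11, 11, 3, 1, 4, 8, 7] sum 45, len 7
end 9: [11, 11, 3, 1, 4, 8, 7, 6] sum 51, len 8
end 10: [11, 3, 1, 4, 8, 7, 6, 9] sum 49, len 8
end 11: [4, 8, 7, 6, 9, 10] sum 44, len 6
end 12: [4, 8, 7, 6, 9, 10, 1] sum 45, len 7
end 13: [8, 7, 6, 9, 10, 1, 6] sum 47, len 7
end 14: [8, 7, 6, 9, 10, 1, 6, 3] sum 50, len 8
end 15: [7, 6, 9, 10, 1, 6, 3, 7] sum 49, len 8
end 16: [6, 9, 10, 1, 6, 3, 7, 6] sum 48, len 8
end 17: [9, 10, 1, 6, 3, 7, 6, 1] sum 43, len 8
Shortest qualifying length: 6.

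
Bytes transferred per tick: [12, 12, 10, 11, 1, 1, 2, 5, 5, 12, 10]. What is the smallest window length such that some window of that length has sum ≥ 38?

add 12: running sum 12 < 38
add 12: running sum 24 < 38
add 10: running sum 34 < 38
add 11: shortest ending here [12, 12, 10, 11] sum 45, len 4
add 1: shortest ending here [12, 12, 10, 11, 1] sum 46, len 5
add 1: shortest ending here [12, 12, 10, 11, 1, 1] sum 47, len 6
add 2: shortest ending here [12, 12, 10, 11, 1, 1, 2] sum 49, len 7
add 5: shortest ending here [12, 10, 11, 1, 1, 2, 5] sum 42, len 7
add 5: shortest ending here [12, 10, 11, 1, 1, 2, 5, 5] sum 47, len 8
add 12: shortest ending here [10, 11, 1, 1, 2, 5, 5, 12] sum 47, len 8
add 10: shortest ending here [11, 1, 1, 2, 5, 5, 12, 10] sum 47, len 8
Shortest qualifying length: 4.

4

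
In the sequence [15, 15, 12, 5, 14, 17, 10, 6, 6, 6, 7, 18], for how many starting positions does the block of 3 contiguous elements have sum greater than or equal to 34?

3

15 15 12 → sum 42  ≥ 34 ✓
15 12 5 → sum 32
12 5 14 → sum 31
5 14 17 → sum 36  ≥ 34 ✓
14 17 10 → sum 41  ≥ 34 ✓
17 10 6 → sum 33
10 6 6 → sum 22
6 6 6 → sum 18
6 6 7 → sum 19
6 7 18 → sum 31
3 windows satisfy the condition.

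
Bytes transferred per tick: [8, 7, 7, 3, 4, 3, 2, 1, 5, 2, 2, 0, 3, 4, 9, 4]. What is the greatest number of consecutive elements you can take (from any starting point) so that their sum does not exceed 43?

add 8: [8] sum 8, len 1
add 7: [8, 7] sum 15, len 2
add 7: [8, 7, 7] sum 22, len 3
add 3: [8, 7, 7, 3] sum 25, len 4
add 4: [8, 7, 7, 3, 4] sum 29, len 5
add 3: [8, 7, 7, 3, 4, 3] sum 32, len 6
add 2: [8, 7, 7, 3, 4, 3, 2] sum 34, len 7
add 1: [8, 7, 7, 3, 4, 3, 2, 1] sum 35, len 8
add 5: [8, 7, 7, 3, 4, 3, 2, 1, 5] sum 40, len 9
add 2: [8, 7, 7, 3, 4, 3, 2, 1, 5, 2] sum 42, len 10
add 2: [7, 7, 3, 4, 3, 2, 1, 5, 2, 2] sum 36, len 10
add 0: [7, 7, 3, 4, 3, 2, 1, 5, 2, 2, 0] sum 36, len 11
add 3: [7, 7, 3, 4, 3, 2, 1, 5, 2, 2, 0, 3] sum 39, len 12
add 4: [7, 7, 3, 4, 3, 2, 1, 5, 2, 2, 0, 3, 4] sum 43, len 13
add 9: [3, 4, 3, 2, 1, 5, 2, 2, 0, 3, 4, 9] sum 38, len 12
add 4: [3, 4, 3, 2, 1, 5, 2, 2, 0, 3, 4, 9, 4] sum 42, len 13
Longest length seen: 13.

13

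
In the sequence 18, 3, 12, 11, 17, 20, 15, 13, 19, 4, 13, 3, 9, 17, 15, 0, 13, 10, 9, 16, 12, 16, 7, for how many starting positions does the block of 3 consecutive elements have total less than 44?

18 3 12 → sum 33  < 44 ✓
3 12 11 → sum 26  < 44 ✓
12 11 17 → sum 40  < 44 ✓
11 17 20 → sum 48
17 20 15 → sum 52
20 15 13 → sum 48
15 13 19 → sum 47
13 19 4 → sum 36  < 44 ✓
19 4 13 → sum 36  < 44 ✓
4 13 3 → sum 20  < 44 ✓
13 3 9 → sum 25  < 44 ✓
3 9 17 → sum 29  < 44 ✓
9 17 15 → sum 41  < 44 ✓
17 15 0 → sum 32  < 44 ✓
15 0 13 → sum 28  < 44 ✓
0 13 10 → sum 23  < 44 ✓
13 10 9 → sum 32  < 44 ✓
10 9 16 → sum 35  < 44 ✓
9 16 12 → sum 37  < 44 ✓
16 12 16 → sum 44
12 16 7 → sum 35  < 44 ✓
16 windows satisfy the condition.

16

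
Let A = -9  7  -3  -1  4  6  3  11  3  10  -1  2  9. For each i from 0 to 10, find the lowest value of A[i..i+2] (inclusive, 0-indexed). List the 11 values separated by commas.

-9, -3, -3, -1, 3, 3, 3, 3, -1, -1, -1

(-9, 7, -3) → min -9
(7, -3, -1) → min -3
(-3, -1, 4) → min -3
(-1, 4, 6) → min -1
(4, 6, 3) → min 3
(6, 3, 11) → min 3
(3, 11, 3) → min 3
(11, 3, 10) → min 3
(3, 10, -1) → min -1
(10, -1, 2) → min -1
(-1, 2, 9) → min -1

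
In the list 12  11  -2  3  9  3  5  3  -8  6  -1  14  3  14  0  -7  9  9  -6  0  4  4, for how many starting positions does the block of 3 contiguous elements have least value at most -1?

14

[12, 11, -2] → min -2  ≤ -1 ✓
[11, -2, 3] → min -2  ≤ -1 ✓
[-2, 3, 9] → min -2  ≤ -1 ✓
[3, 9, 3] → min 3
[9, 3, 5] → min 3
[3, 5, 3] → min 3
[5, 3, -8] → min -8  ≤ -1 ✓
[3, -8, 6] → min -8  ≤ -1 ✓
[-8, 6, -1] → min -8  ≤ -1 ✓
[6, -1, 14] → min -1  ≤ -1 ✓
[-1, 14, 3] → min -1  ≤ -1 ✓
[14, 3, 14] → min 3
[3, 14, 0] → min 0
[14, 0, -7] → min -7  ≤ -1 ✓
[0, -7, 9] → min -7  ≤ -1 ✓
[-7, 9, 9] → min -7  ≤ -1 ✓
[9, 9, -6] → min -6  ≤ -1 ✓
[9, -6, 0] → min -6  ≤ -1 ✓
[-6, 0, 4] → min -6  ≤ -1 ✓
[0, 4, 4] → min 0
14 windows satisfy the condition.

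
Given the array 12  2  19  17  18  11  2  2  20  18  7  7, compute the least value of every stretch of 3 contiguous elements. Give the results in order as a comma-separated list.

12 2 19 → min 2
2 19 17 → min 2
19 17 18 → min 17
17 18 11 → min 11
18 11 2 → min 2
11 2 2 → min 2
2 2 20 → min 2
2 20 18 → min 2
20 18 7 → min 7
18 7 7 → min 7

2, 2, 17, 11, 2, 2, 2, 2, 7, 7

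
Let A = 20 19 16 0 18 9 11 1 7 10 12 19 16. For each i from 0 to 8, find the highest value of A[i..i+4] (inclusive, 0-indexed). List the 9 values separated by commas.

20 19 16 0 18 → max 20
19 16 0 18 9 → max 19
16 0 18 9 11 → max 18
0 18 9 11 1 → max 18
18 9 11 1 7 → max 18
9 11 1 7 10 → max 11
11 1 7 10 12 → max 12
1 7 10 12 19 → max 19
7 10 12 19 16 → max 19

20, 19, 18, 18, 18, 11, 12, 19, 19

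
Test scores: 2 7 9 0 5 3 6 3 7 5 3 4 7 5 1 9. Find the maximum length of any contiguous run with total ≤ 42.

9

Extend to the right; shrink from the left whenever the sum exceeds 42:
[2] sum 2 len 1
[2, 7] sum 9 len 2
[2, 7, 9] sum 18 len 3
[2, 7, 9, 0] sum 18 len 4
[2, 7, 9, 0, 5] sum 23 len 5
[2, 7, 9, 0, 5, 3] sum 26 len 6
[2, 7, 9, 0, 5, 3, 6] sum 32 len 7
[2, 7, 9, 0, 5, 3, 6, 3] sum 35 len 8
[2, 7, 9, 0, 5, 3, 6, 3, 7] sum 42 len 9
[9, 0, 5, 3, 6, 3, 7, 5] sum 38 len 8
[9, 0, 5, 3, 6, 3, 7, 5, 3] sum 41 len 9
[0, 5, 3, 6, 3, 7, 5, 3, 4] sum 36 len 9
[3, 6, 3, 7, 5, 3, 4, 7] sum 38 len 8
[6, 3, 7, 5, 3, 4, 7, 5] sum 40 len 8
[6, 3, 7, 5, 3, 4, 7, 5, 1] sum 41 len 9
[7, 5, 3, 4, 7, 5, 1, 9] sum 41 len 8
Longest length seen: 9.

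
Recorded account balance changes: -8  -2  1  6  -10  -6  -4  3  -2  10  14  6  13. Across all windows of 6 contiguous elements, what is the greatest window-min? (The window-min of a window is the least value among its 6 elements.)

(-8, -2, 1, 6, -10, -6) → min -10
(-2, 1, 6, -10, -6, -4) → min -10
(1, 6, -10, -6, -4, 3) → min -10
(6, -10, -6, -4, 3, -2) → min -10
(-10, -6, -4, 3, -2, 10) → min -10
(-6, -4, 3, -2, 10, 14) → min -6
(-4, 3, -2, 10, 14, 6) → min -4
(3, -2, 10, 14, 6, 13) → min -2
Greatest of these is -2.

-2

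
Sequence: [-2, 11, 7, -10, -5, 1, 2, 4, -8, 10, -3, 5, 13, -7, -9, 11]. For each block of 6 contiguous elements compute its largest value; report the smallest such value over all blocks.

4

Each size-6 window and its max:
-2 11 7 -10 -5 1 → max 11
11 7 -10 -5 1 2 → max 11
7 -10 -5 1 2 4 → max 7
-10 -5 1 2 4 -8 → max 4
-5 1 2 4 -8 10 → max 10
1 2 4 -8 10 -3 → max 10
2 4 -8 10 -3 5 → max 10
4 -8 10 -3 5 13 → max 13
-8 10 -3 5 13 -7 → max 13
10 -3 5 13 -7 -9 → max 13
-3 5 13 -7 -9 11 → max 13
Smallest of these is 4.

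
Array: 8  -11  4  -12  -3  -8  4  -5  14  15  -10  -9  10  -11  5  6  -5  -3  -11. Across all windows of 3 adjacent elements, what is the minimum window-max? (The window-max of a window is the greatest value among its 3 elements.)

(8, -11, 4) → max 8
(-11, 4, -12) → max 4
(4, -12, -3) → max 4
(-12, -3, -8) → max -3
(-3, -8, 4) → max 4
(-8, 4, -5) → max 4
(4, -5, 14) → max 14
(-5, 14, 15) → max 15
(14, 15, -10) → max 15
(15, -10, -9) → max 15
(-10, -9, 10) → max 10
(-9, 10, -11) → max 10
(10, -11, 5) → max 10
(-11, 5, 6) → max 6
(5, 6, -5) → max 6
(6, -5, -3) → max 6
(-5, -3, -11) → max -3
Minimum of these is -3.

-3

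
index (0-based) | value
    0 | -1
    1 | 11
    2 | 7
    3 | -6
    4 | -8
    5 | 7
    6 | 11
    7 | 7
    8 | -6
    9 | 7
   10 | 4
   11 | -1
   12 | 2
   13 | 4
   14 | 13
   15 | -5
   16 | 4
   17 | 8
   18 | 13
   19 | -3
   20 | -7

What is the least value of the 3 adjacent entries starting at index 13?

-5

Elements at indices 13..15: 4, 13, -5
min(4, 13, -5) = -5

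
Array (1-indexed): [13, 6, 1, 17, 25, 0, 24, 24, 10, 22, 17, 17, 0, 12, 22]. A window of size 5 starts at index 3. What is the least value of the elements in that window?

0

Elements at indices 3..7: 1, 17, 25, 0, 24
min(1, 17, 25, 0, 24) = 0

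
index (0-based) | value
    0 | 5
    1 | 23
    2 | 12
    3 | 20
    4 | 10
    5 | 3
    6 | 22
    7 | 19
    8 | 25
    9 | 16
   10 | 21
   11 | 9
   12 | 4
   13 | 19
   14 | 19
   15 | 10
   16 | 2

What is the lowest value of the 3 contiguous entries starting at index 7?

Elements at indices 7..9: 19, 25, 16
min(19, 25, 16) = 16

16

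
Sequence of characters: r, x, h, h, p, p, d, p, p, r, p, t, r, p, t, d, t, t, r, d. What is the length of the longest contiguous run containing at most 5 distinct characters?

Extend right; when distinct count exceeds 5, shrink from the left:
add r: window [r] (1 distinct), len 1
add x: window [r, x] (2 distinct), len 2
add h: window [r, x, h] (3 distinct), len 3
add h: window [r, x, h, h] (3 distinct), len 4
add p: window [r, x, h, h, p] (4 distinct), len 5
add p: window [r, x, h, h, p, p] (4 distinct), len 6
add d: window [r, x, h, h, p, p, d] (5 distinct), len 7
add p: window [r, x, h, h, p, p, d, p] (5 distinct), len 8
add p: window [r, x, h, h, p, p, d, p, p] (5 distinct), len 9
add r: window [r, x, h, h, p, p, d, p, p, r] (5 distinct), len 10
add p: window [r, x, h, h, p, p, d, p, p, r, p] (5 distinct), len 11
add t: window [h, h, p, p, d, p, p, r, p, t] (5 distinct), len 10
add r: window [h, h, p, p, d, p, p, r, p, t, r] (5 distinct), len 11
add p: window [h, h, p, p, d, p, p, r, p, t, r, p] (5 distinct), len 12
add t: window [h, h, p, p, d, p, p, r, p, t, r, p, t] (5 distinct), len 13
add d: window [h, h, p, p, d, p, p, r, p, t, r, p, t, d] (5 distinct), len 14
add t: window [h, h, p, p, d, p, p, r, p, t, r, p, t, d, t] (5 distinct), len 15
add t: window [h, h, p, p, d, p, p, r, p, t, r, p, t, d, t, t] (5 distinct), len 16
add r: window [h, h, p, p, d, p, p, r, p, t, r, p, t, d, t, t, r] (5 distinct), len 17
add d: window [h, h, p, p, d, p, p, r, p, t, r, p, t, d, t, t, r, d] (5 distinct), len 18
Longest length with ≤5 distinct: 18.

18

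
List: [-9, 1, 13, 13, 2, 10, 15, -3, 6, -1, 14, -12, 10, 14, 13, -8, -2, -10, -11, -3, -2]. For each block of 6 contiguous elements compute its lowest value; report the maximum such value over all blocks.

1

Window mins for each of the 16 positions:
[-9, 1, 13, 13, 2, 10] → min -9
[1, 13, 13, 2, 10, 15] → min 1
[13, 13, 2, 10, 15, -3] → min -3
[13, 2, 10, 15, -3, 6] → min -3
[2, 10, 15, -3, 6, -1] → min -3
[10, 15, -3, 6, -1, 14] → min -3
[15, -3, 6, -1, 14, -12] → min -12
[-3, 6, -1, 14, -12, 10] → min -12
[6, -1, 14, -12, 10, 14] → min -12
[-1, 14, -12, 10, 14, 13] → min -12
[14, -12, 10, 14, 13, -8] → min -12
[-12, 10, 14, 13, -8, -2] → min -12
[10, 14, 13, -8, -2, -10] → min -10
[14, 13, -8, -2, -10, -11] → min -11
[13, -8, -2, -10, -11, -3] → min -11
[-8, -2, -10, -11, -3, -2] → min -11
Maximum of these is 1.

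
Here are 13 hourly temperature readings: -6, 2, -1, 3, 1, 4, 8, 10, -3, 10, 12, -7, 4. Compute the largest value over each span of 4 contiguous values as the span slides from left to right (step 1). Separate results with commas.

-6 2 -1 3 → max 3
2 -1 3 1 → max 3
-1 3 1 4 → max 4
3 1 4 8 → max 8
1 4 8 10 → max 10
4 8 10 -3 → max 10
8 10 -3 10 → max 10
10 -3 10 12 → max 12
-3 10 12 -7 → max 12
10 12 -7 4 → max 12

3, 3, 4, 8, 10, 10, 10, 12, 12, 12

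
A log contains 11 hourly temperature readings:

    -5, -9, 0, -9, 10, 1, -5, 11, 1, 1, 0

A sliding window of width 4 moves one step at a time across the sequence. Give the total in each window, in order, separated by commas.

-5 -9 0 -9 → sum -23
-9 0 -9 10 → sum -8
0 -9 10 1 → sum 2
-9 10 1 -5 → sum -3
10 1 -5 11 → sum 17
1 -5 11 1 → sum 8
-5 11 1 1 → sum 8
11 1 1 0 → sum 13

-23, -8, 2, -3, 17, 8, 8, 13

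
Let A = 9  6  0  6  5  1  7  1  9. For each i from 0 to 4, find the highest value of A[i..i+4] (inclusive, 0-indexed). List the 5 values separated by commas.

9, 6, 7, 7, 9

Sliding a size-5 window across the 9 values:
(9, 6, 0, 6, 5) → max 9
(6, 0, 6, 5, 1) → max 6
(0, 6, 5, 1, 7) → max 7
(6, 5, 1, 7, 1) → max 7
(5, 1, 7, 1, 9) → max 9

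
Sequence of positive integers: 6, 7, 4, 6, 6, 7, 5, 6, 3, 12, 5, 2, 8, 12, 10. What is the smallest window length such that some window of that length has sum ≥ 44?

Extend right; whenever the sum reaches 44, record the length and shrink from the left:
add 6: running sum 6 < 44
add 7: running sum 13 < 44
add 4: running sum 17 < 44
add 6: running sum 23 < 44
add 6: running sum 29 < 44
add 7: running sum 36 < 44
add 5: running sum 41 < 44
add 6: shortest ending here [6, 7, 4, 6, 6, 7, 5, 6] sum 47, len 8
add 3: shortest ending here [7, 4, 6, 6, 7, 5, 6, 3] sum 44, len 8
add 12: shortest ending here [6, 6, 7, 5, 6, 3, 12] sum 45, len 7
add 5: shortest ending here [6, 7, 5, 6, 3, 12, 5] sum 44, len 7
add 2: shortest ending here [6, 7, 5, 6, 3, 12, 5, 2] sum 46, len 8
add 8: shortest ending here [7, 5, 6, 3, 12, 5, 2, 8] sum 48, len 8
add 12: shortest ending here [6, 3, 12, 5, 2, 8, 12] sum 48, len 7
add 10: shortest ending here [12, 5, 2, 8, 12, 10] sum 49, len 6
Shortest qualifying length: 6.

6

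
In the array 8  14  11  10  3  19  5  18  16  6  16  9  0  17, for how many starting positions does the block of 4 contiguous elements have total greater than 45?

8 14 11 10 → sum 43
14 11 10 3 → sum 38
11 10 3 19 → sum 43
10 3 19 5 → sum 37
3 19 5 18 → sum 45
19 5 18 16 → sum 58  > 45 ✓
5 18 16 6 → sum 45
18 16 6 16 → sum 56  > 45 ✓
16 6 16 9 → sum 47  > 45 ✓
6 16 9 0 → sum 31
16 9 0 17 → sum 42
3 windows satisfy the condition.

3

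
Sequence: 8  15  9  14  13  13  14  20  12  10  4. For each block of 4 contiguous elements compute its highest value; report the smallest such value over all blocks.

(8, 15, 9, 14) → max 15
(15, 9, 14, 13) → max 15
(9, 14, 13, 13) → max 14
(14, 13, 13, 14) → max 14
(13, 13, 14, 20) → max 20
(13, 14, 20, 12) → max 20
(14, 20, 12, 10) → max 20
(20, 12, 10, 4) → max 20
Smallest of these is 14.

14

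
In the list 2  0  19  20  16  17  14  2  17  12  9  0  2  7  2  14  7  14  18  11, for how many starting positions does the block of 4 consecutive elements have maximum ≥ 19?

(2, 0, 19, 20) → max 20  ≥ 19 ✓
(0, 19, 20, 16) → max 20  ≥ 19 ✓
(19, 20, 16, 17) → max 20  ≥ 19 ✓
(20, 16, 17, 14) → max 20  ≥ 19 ✓
(16, 17, 14, 2) → max 17
(17, 14, 2, 17) → max 17
(14, 2, 17, 12) → max 17
(2, 17, 12, 9) → max 17
(17, 12, 9, 0) → max 17
(12, 9, 0, 2) → max 12
(9, 0, 2, 7) → max 9
(0, 2, 7, 2) → max 7
(2, 7, 2, 14) → max 14
(7, 2, 14, 7) → max 14
(2, 14, 7, 14) → max 14
(14, 7, 14, 18) → max 18
(7, 14, 18, 11) → max 18
4 windows satisfy the condition.

4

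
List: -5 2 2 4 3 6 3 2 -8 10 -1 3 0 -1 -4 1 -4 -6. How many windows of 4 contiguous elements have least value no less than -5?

(-5, 2, 2, 4) → min -5  ≥ -5 ✓
(2, 2, 4, 3) → min 2  ≥ -5 ✓
(2, 4, 3, 6) → min 2  ≥ -5 ✓
(4, 3, 6, 3) → min 3  ≥ -5 ✓
(3, 6, 3, 2) → min 2  ≥ -5 ✓
(6, 3, 2, -8) → min -8
(3, 2, -8, 10) → min -8
(2, -8, 10, -1) → min -8
(-8, 10, -1, 3) → min -8
(10, -1, 3, 0) → min -1  ≥ -5 ✓
(-1, 3, 0, -1) → min -1  ≥ -5 ✓
(3, 0, -1, -4) → min -4  ≥ -5 ✓
(0, -1, -4, 1) → min -4  ≥ -5 ✓
(-1, -4, 1, -4) → min -4  ≥ -5 ✓
(-4, 1, -4, -6) → min -6
10 windows satisfy the condition.

10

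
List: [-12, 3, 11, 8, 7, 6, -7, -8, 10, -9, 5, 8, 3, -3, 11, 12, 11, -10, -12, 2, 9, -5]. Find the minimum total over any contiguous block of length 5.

-12 3 11 8 7 → sum 17
3 11 8 7 6 → sum 35
11 8 7 6 -7 → sum 25
8 7 6 -7 -8 → sum 6
7 6 -7 -8 10 → sum 8
6 -7 -8 10 -9 → sum -8
-7 -8 10 -9 5 → sum -9
-8 10 -9 5 8 → sum 6
10 -9 5 8 3 → sum 17
-9 5 8 3 -3 → sum 4
5 8 3 -3 11 → sum 24
8 3 -3 11 12 → sum 31
3 -3 11 12 11 → sum 34
-3 11 12 11 -10 → sum 21
11 12 11 -10 -12 → sum 12
12 11 -10 -12 2 → sum 3
11 -10 -12 2 9 → sum 0
-10 -12 2 9 -5 → sum -16
Minimum of these is -16.

-16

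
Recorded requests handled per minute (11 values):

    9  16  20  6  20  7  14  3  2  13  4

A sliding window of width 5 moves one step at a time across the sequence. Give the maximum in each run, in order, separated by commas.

20, 20, 20, 20, 20, 14, 14

(9, 16, 20, 6, 20) → max 20
(16, 20, 6, 20, 7) → max 20
(20, 6, 20, 7, 14) → max 20
(6, 20, 7, 14, 3) → max 20
(20, 7, 14, 3, 2) → max 20
(7, 14, 3, 2, 13) → max 14
(14, 3, 2, 13, 4) → max 14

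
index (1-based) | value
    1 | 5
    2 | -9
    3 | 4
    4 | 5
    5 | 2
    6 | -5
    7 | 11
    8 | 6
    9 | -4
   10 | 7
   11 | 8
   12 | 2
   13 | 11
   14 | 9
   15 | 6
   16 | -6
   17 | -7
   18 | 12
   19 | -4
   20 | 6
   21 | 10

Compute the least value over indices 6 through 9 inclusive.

-5

Elements at indices 6..9: -5, 11, 6, -4
min(-5, 11, 6, -4) = -5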